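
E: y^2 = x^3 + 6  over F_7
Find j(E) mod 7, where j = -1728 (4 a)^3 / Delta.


Delta = -16(4 a^3 + 27 b^2) mod 7 = 2
-1728 * (4 a)^3 = -1728 * (4*0)^3 mod 7 = 0
j = 0 * 2^(-1) mod 7 = 0

j = 0 (mod 7)


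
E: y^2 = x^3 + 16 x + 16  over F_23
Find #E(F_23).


For each x in F_23, count y with y^2 = x^3 + 16 x + 16 mod 23:
  x = 0: RHS = 16, y in [4, 19]  -> 2 point(s)
  x = 4: RHS = 6, y in [11, 12]  -> 2 point(s)
  x = 6: RHS = 6, y in [11, 12]  -> 2 point(s)
  x = 8: RHS = 12, y in [9, 14]  -> 2 point(s)
  x = 10: RHS = 3, y in [7, 16]  -> 2 point(s)
  x = 12: RHS = 4, y in [2, 21]  -> 2 point(s)
  x = 13: RHS = 6, y in [11, 12]  -> 2 point(s)
  x = 17: RHS = 3, y in [7, 16]  -> 2 point(s)
  x = 18: RHS = 18, y in [8, 15]  -> 2 point(s)
  x = 19: RHS = 3, y in [7, 16]  -> 2 point(s)
Affine points: 20. Add the point at infinity: total = 21.

#E(F_23) = 21


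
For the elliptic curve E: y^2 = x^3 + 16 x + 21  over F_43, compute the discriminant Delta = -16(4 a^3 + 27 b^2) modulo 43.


4 a^3 + 27 b^2 = 4*16^3 + 27*21^2 = 16384 + 11907 = 28291
Delta = -16 * (28291) = -452656
Delta mod 43 = 5

Delta = 5 (mod 43)


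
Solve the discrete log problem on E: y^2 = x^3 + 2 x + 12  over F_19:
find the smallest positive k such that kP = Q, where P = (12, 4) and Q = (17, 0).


Enumerate multiples of P until we hit Q = (17, 0):
  1P = (12, 4)
  2P = (18, 3)
  3P = (17, 0)
Match found at i = 3.

k = 3


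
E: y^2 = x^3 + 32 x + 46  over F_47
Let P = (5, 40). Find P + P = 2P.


Doubling: s = (3 x1^2 + a) / (2 y1)
s = (3*5^2 + 32) / (2*40) mod 47 = 36
x3 = s^2 - 2 x1 mod 47 = 36^2 - 2*5 = 17
y3 = s (x1 - x3) - y1 mod 47 = 36 * (5 - 17) - 40 = 45

2P = (17, 45)


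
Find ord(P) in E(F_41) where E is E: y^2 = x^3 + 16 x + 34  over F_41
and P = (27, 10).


Compute successive multiples of P until we hit O:
  1P = (27, 10)
  2P = (20, 21)
  3P = (4, 30)
  4P = (33, 38)
  5P = (21, 18)
  6P = (13, 26)
  7P = (9, 28)
  8P = (6, 10)
  ... (continuing to 20P)
  20P = O

ord(P) = 20


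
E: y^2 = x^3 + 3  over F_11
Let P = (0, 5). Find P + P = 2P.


Doubling: s = (3 x1^2 + a) / (2 y1)
s = (3*0^2 + 0) / (2*5) mod 11 = 0
x3 = s^2 - 2 x1 mod 11 = 0^2 - 2*0 = 0
y3 = s (x1 - x3) - y1 mod 11 = 0 * (0 - 0) - 5 = 6

2P = (0, 6)


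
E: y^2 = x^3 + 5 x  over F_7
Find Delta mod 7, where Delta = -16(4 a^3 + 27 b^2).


4 a^3 + 27 b^2 = 4*5^3 + 27*0^2 = 500 + 0 = 500
Delta = -16 * (500) = -8000
Delta mod 7 = 1

Delta = 1 (mod 7)


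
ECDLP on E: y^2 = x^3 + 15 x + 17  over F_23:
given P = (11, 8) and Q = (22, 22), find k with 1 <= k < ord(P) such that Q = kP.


Enumerate multiples of P until we hit Q = (22, 22):
  1P = (11, 8)
  2P = (19, 10)
  3P = (6, 22)
  4P = (12, 4)
  5P = (16, 12)
  6P = (4, 16)
  7P = (14, 2)
  8P = (2, 20)
  9P = (22, 22)
Match found at i = 9.

k = 9


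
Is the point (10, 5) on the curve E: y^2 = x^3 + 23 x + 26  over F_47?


Check whether y^2 = x^3 + 23 x + 26 (mod 47) for (x, y) = (10, 5).
LHS: y^2 = 5^2 mod 47 = 25
RHS: x^3 + 23 x + 26 = 10^3 + 23*10 + 26 mod 47 = 34
LHS != RHS

No, not on the curve


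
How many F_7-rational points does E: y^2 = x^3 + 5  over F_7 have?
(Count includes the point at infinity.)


For each x in F_7, count y with y^2 = x^3 + 0 x + 5 mod 7:
  x = 3: RHS = 4, y in [2, 5]  -> 2 point(s)
  x = 5: RHS = 4, y in [2, 5]  -> 2 point(s)
  x = 6: RHS = 4, y in [2, 5]  -> 2 point(s)
Affine points: 6. Add the point at infinity: total = 7.

#E(F_7) = 7


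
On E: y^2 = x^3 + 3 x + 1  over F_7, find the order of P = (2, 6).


Compute successive multiples of P until we hit O:
  1P = (2, 6)
  2P = (5, 6)
  3P = (0, 1)
  4P = (6, 5)
  5P = (3, 3)
  6P = (4, 0)
  7P = (3, 4)
  8P = (6, 2)
  ... (continuing to 12P)
  12P = O

ord(P) = 12


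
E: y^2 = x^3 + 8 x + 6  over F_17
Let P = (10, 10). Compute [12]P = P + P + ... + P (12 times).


k = 12 = 1100_2 (binary, LSB first: 0011)
Double-and-add from P = (10, 10):
  bit 0 = 0: acc unchanged = O
  bit 1 = 0: acc unchanged = O
  bit 2 = 1: acc = O + (8, 15) = (8, 15)
  bit 3 = 1: acc = (8, 15) + (2, 8) = (6, 10)

12P = (6, 10)


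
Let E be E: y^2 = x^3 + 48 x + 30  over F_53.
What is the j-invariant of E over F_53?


Delta = -16(4 a^3 + 27 b^2) mod 53 = 5
-1728 * (4 a)^3 = -1728 * (4*48)^3 mod 53 = 10
j = 10 * 5^(-1) mod 53 = 2

j = 2 (mod 53)


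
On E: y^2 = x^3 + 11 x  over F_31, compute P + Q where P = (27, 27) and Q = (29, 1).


P != Q, so use the chord formula.
s = (y2 - y1) / (x2 - x1) = (5) / (2) mod 31 = 18
x3 = s^2 - x1 - x2 mod 31 = 18^2 - 27 - 29 = 20
y3 = s (x1 - x3) - y1 mod 31 = 18 * (27 - 20) - 27 = 6

P + Q = (20, 6)


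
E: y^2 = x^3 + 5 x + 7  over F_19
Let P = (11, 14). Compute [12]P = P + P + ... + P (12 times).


k = 12 = 1100_2 (binary, LSB first: 0011)
Double-and-add from P = (11, 14):
  bit 0 = 0: acc unchanged = O
  bit 1 = 0: acc unchanged = O
  bit 2 = 1: acc = O + (0, 8) = (0, 8)
  bit 3 = 1: acc = (0, 8) + (7, 10) = (2, 5)

12P = (2, 5)


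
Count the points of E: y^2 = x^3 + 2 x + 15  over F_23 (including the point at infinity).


For each x in F_23, count y with y^2 = x^3 + 2 x + 15 mod 23:
  x = 1: RHS = 18, y in [8, 15]  -> 2 point(s)
  x = 2: RHS = 4, y in [2, 21]  -> 2 point(s)
  x = 3: RHS = 2, y in [5, 18]  -> 2 point(s)
  x = 4: RHS = 18, y in [8, 15]  -> 2 point(s)
  x = 5: RHS = 12, y in [9, 14]  -> 2 point(s)
  x = 6: RHS = 13, y in [6, 17]  -> 2 point(s)
  x = 7: RHS = 4, y in [2, 21]  -> 2 point(s)
  x = 9: RHS = 3, y in [7, 16]  -> 2 point(s)
  x = 10: RHS = 0, y in [0]  -> 1 point(s)
  x = 14: RHS = 4, y in [2, 21]  -> 2 point(s)
  x = 15: RHS = 16, y in [4, 19]  -> 2 point(s)
  x = 16: RHS = 3, y in [7, 16]  -> 2 point(s)
  x = 18: RHS = 18, y in [8, 15]  -> 2 point(s)
  x = 19: RHS = 12, y in [9, 14]  -> 2 point(s)
  x = 21: RHS = 3, y in [7, 16]  -> 2 point(s)
  x = 22: RHS = 12, y in [9, 14]  -> 2 point(s)
Affine points: 31. Add the point at infinity: total = 32.

#E(F_23) = 32


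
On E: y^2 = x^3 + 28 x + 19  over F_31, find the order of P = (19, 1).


Compute successive multiples of P until we hit O:
  1P = (19, 1)
  2P = (7, 0)
  3P = (19, 30)
  4P = O

ord(P) = 4


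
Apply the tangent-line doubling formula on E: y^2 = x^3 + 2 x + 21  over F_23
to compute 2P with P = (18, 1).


Doubling: s = (3 x1^2 + a) / (2 y1)
s = (3*18^2 + 2) / (2*1) mod 23 = 4
x3 = s^2 - 2 x1 mod 23 = 4^2 - 2*18 = 3
y3 = s (x1 - x3) - y1 mod 23 = 4 * (18 - 3) - 1 = 13

2P = (3, 13)


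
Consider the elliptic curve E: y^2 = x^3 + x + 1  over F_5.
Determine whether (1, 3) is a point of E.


Check whether y^2 = x^3 + 1 x + 1 (mod 5) for (x, y) = (1, 3).
LHS: y^2 = 3^2 mod 5 = 4
RHS: x^3 + 1 x + 1 = 1^3 + 1*1 + 1 mod 5 = 3
LHS != RHS

No, not on the curve


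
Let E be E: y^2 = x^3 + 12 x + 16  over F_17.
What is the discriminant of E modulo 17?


4 a^3 + 27 b^2 = 4*12^3 + 27*16^2 = 6912 + 6912 = 13824
Delta = -16 * (13824) = -221184
Delta mod 17 = 3

Delta = 3 (mod 17)


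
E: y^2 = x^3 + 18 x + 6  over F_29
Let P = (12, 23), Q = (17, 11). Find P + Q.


P != Q, so use the chord formula.
s = (y2 - y1) / (x2 - x1) = (17) / (5) mod 29 = 15
x3 = s^2 - x1 - x2 mod 29 = 15^2 - 12 - 17 = 22
y3 = s (x1 - x3) - y1 mod 29 = 15 * (12 - 22) - 23 = 1

P + Q = (22, 1)


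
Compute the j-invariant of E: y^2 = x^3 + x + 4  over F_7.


Delta = -16(4 a^3 + 27 b^2) mod 7 = 3
-1728 * (4 a)^3 = -1728 * (4*1)^3 mod 7 = 1
j = 1 * 3^(-1) mod 7 = 5

j = 5 (mod 7)


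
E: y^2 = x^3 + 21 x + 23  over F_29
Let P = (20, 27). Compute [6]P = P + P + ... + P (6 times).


k = 6 = 110_2 (binary, LSB first: 011)
Double-and-add from P = (20, 27):
  bit 0 = 0: acc unchanged = O
  bit 1 = 1: acc = O + (24, 5) = (24, 5)
  bit 2 = 1: acc = (24, 5) + (14, 4) = (0, 9)

6P = (0, 9)


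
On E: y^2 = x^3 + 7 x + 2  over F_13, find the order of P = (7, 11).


Compute successive multiples of P until we hit O:
  1P = (7, 11)
  2P = (9, 1)
  3P = (9, 12)
  4P = (7, 2)
  5P = O

ord(P) = 5


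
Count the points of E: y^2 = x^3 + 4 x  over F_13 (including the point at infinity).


For each x in F_13, count y with y^2 = x^3 + 4 x + 0 mod 13:
  x = 0: RHS = 0, y in [0]  -> 1 point(s)
  x = 2: RHS = 3, y in [4, 9]  -> 2 point(s)
  x = 3: RHS = 0, y in [0]  -> 1 point(s)
  x = 10: RHS = 0, y in [0]  -> 1 point(s)
  x = 11: RHS = 10, y in [6, 7]  -> 2 point(s)
Affine points: 7. Add the point at infinity: total = 8.

#E(F_13) = 8


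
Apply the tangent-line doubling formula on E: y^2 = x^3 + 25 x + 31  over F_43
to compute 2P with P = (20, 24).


Doubling: s = (3 x1^2 + a) / (2 y1)
s = (3*20^2 + 25) / (2*24) mod 43 = 30
x3 = s^2 - 2 x1 mod 43 = 30^2 - 2*20 = 0
y3 = s (x1 - x3) - y1 mod 43 = 30 * (20 - 0) - 24 = 17

2P = (0, 17)


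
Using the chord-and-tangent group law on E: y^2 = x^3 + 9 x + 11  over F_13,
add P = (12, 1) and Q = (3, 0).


P != Q, so use the chord formula.
s = (y2 - y1) / (x2 - x1) = (12) / (4) mod 13 = 3
x3 = s^2 - x1 - x2 mod 13 = 3^2 - 12 - 3 = 7
y3 = s (x1 - x3) - y1 mod 13 = 3 * (12 - 7) - 1 = 1

P + Q = (7, 1)


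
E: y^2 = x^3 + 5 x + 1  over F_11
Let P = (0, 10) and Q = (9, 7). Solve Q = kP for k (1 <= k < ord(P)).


Enumerate multiples of P until we hit Q = (9, 7):
  1P = (0, 10)
  2P = (9, 7)
Match found at i = 2.

k = 2


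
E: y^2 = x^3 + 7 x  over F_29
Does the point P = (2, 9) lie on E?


Check whether y^2 = x^3 + 7 x + 0 (mod 29) for (x, y) = (2, 9).
LHS: y^2 = 9^2 mod 29 = 23
RHS: x^3 + 7 x + 0 = 2^3 + 7*2 + 0 mod 29 = 22
LHS != RHS

No, not on the curve


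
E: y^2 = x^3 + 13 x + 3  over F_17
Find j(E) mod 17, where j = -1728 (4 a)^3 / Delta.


Delta = -16(4 a^3 + 27 b^2) mod 17 = 4
-1728 * (4 a)^3 = -1728 * (4*13)^3 mod 17 = 6
j = 6 * 4^(-1) mod 17 = 10

j = 10 (mod 17)


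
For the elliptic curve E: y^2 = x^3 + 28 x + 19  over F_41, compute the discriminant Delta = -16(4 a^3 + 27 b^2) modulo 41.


4 a^3 + 27 b^2 = 4*28^3 + 27*19^2 = 87808 + 9747 = 97555
Delta = -16 * (97555) = -1560880
Delta mod 41 = 31

Delta = 31 (mod 41)


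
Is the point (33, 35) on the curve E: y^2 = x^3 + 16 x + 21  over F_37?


Check whether y^2 = x^3 + 16 x + 21 (mod 37) for (x, y) = (33, 35).
LHS: y^2 = 35^2 mod 37 = 4
RHS: x^3 + 16 x + 21 = 33^3 + 16*33 + 21 mod 37 = 4
LHS = RHS

Yes, on the curve


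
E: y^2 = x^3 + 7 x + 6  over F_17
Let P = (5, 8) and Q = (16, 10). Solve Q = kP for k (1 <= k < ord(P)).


Enumerate multiples of P until we hit Q = (16, 10):
  1P = (5, 8)
  2P = (16, 10)
Match found at i = 2.

k = 2


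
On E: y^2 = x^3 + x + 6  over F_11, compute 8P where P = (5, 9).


k = 8 = 1000_2 (binary, LSB first: 0001)
Double-and-add from P = (5, 9):
  bit 0 = 0: acc unchanged = O
  bit 1 = 0: acc unchanged = O
  bit 2 = 0: acc unchanged = O
  bit 3 = 1: acc = O + (8, 8) = (8, 8)

8P = (8, 8)


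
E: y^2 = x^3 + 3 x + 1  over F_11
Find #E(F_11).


For each x in F_11, count y with y^2 = x^3 + 3 x + 1 mod 11:
  x = 0: RHS = 1, y in [1, 10]  -> 2 point(s)
  x = 1: RHS = 5, y in [4, 7]  -> 2 point(s)
  x = 2: RHS = 4, y in [2, 9]  -> 2 point(s)
  x = 3: RHS = 4, y in [2, 9]  -> 2 point(s)
  x = 4: RHS = 0, y in [0]  -> 1 point(s)
  x = 5: RHS = 9, y in [3, 8]  -> 2 point(s)
  x = 6: RHS = 4, y in [2, 9]  -> 2 point(s)
  x = 8: RHS = 9, y in [3, 8]  -> 2 point(s)
  x = 9: RHS = 9, y in [3, 8]  -> 2 point(s)
Affine points: 17. Add the point at infinity: total = 18.

#E(F_11) = 18


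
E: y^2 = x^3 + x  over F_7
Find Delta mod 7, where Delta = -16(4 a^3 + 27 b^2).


4 a^3 + 27 b^2 = 4*1^3 + 27*0^2 = 4 + 0 = 4
Delta = -16 * (4) = -64
Delta mod 7 = 6

Delta = 6 (mod 7)


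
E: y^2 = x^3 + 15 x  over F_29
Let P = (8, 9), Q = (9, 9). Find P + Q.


P != Q, so use the chord formula.
s = (y2 - y1) / (x2 - x1) = (0) / (1) mod 29 = 0
x3 = s^2 - x1 - x2 mod 29 = 0^2 - 8 - 9 = 12
y3 = s (x1 - x3) - y1 mod 29 = 0 * (8 - 12) - 9 = 20

P + Q = (12, 20)


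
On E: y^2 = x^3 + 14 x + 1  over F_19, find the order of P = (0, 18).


Compute successive multiples of P until we hit O:
  1P = (0, 18)
  2P = (11, 2)
  3P = (12, 15)
  4P = (13, 9)
  5P = (13, 10)
  6P = (12, 4)
  7P = (11, 17)
  8P = (0, 1)
  ... (continuing to 9P)
  9P = O

ord(P) = 9


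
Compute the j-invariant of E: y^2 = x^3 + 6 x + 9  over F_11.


Delta = -16(4 a^3 + 27 b^2) mod 11 = 2
-1728 * (4 a)^3 = -1728 * (4*6)^3 mod 11 = 3
j = 3 * 2^(-1) mod 11 = 7

j = 7 (mod 11)


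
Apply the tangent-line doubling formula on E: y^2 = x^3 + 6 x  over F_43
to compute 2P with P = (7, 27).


Doubling: s = (3 x1^2 + a) / (2 y1)
s = (3*7^2 + 6) / (2*27) mod 43 = 10
x3 = s^2 - 2 x1 mod 43 = 10^2 - 2*7 = 0
y3 = s (x1 - x3) - y1 mod 43 = 10 * (7 - 0) - 27 = 0

2P = (0, 0)


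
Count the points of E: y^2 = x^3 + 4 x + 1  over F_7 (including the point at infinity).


For each x in F_7, count y with y^2 = x^3 + 4 x + 1 mod 7:
  x = 0: RHS = 1, y in [1, 6]  -> 2 point(s)
  x = 4: RHS = 4, y in [2, 5]  -> 2 point(s)
Affine points: 4. Add the point at infinity: total = 5.

#E(F_7) = 5


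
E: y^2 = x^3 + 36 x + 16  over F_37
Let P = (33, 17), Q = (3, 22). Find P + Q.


P != Q, so use the chord formula.
s = (y2 - y1) / (x2 - x1) = (5) / (7) mod 37 = 6
x3 = s^2 - x1 - x2 mod 37 = 6^2 - 33 - 3 = 0
y3 = s (x1 - x3) - y1 mod 37 = 6 * (33 - 0) - 17 = 33

P + Q = (0, 33)


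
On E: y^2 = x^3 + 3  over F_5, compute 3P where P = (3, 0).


k = 3 = 11_2 (binary, LSB first: 11)
Double-and-add from P = (3, 0):
  bit 0 = 1: acc = O + (3, 0) = (3, 0)
  bit 1 = 1: acc = (3, 0) + O = (3, 0)

3P = (3, 0)


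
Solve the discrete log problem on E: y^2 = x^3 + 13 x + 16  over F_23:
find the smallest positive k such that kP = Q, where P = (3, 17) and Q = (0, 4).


Enumerate multiples of P until we hit Q = (0, 4):
  1P = (3, 17)
  2P = (0, 19)
  3P = (0, 4)
Match found at i = 3.

k = 3


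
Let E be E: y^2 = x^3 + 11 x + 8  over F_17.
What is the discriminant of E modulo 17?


4 a^3 + 27 b^2 = 4*11^3 + 27*8^2 = 5324 + 1728 = 7052
Delta = -16 * (7052) = -112832
Delta mod 17 = 14

Delta = 14 (mod 17)


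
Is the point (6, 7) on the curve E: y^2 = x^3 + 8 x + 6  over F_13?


Check whether y^2 = x^3 + 8 x + 6 (mod 13) for (x, y) = (6, 7).
LHS: y^2 = 7^2 mod 13 = 10
RHS: x^3 + 8 x + 6 = 6^3 + 8*6 + 6 mod 13 = 10
LHS = RHS

Yes, on the curve


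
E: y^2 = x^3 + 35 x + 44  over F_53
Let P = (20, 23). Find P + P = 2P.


Doubling: s = (3 x1^2 + a) / (2 y1)
s = (3*20^2 + 35) / (2*23) mod 53 = 28
x3 = s^2 - 2 x1 mod 53 = 28^2 - 2*20 = 2
y3 = s (x1 - x3) - y1 mod 53 = 28 * (20 - 2) - 23 = 4

2P = (2, 4)


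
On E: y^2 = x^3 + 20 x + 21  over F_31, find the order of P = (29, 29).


Compute successive multiples of P until we hit O:
  1P = (29, 29)
  2P = (6, 4)
  3P = (14, 21)
  4P = (27, 1)
  5P = (16, 29)
  6P = (17, 2)
  7P = (23, 0)
  8P = (17, 29)
  ... (continuing to 14P)
  14P = O

ord(P) = 14


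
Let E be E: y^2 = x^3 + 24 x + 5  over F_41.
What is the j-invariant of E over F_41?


Delta = -16(4 a^3 + 27 b^2) mod 41 = 27
-1728 * (4 a)^3 = -1728 * (4*24)^3 mod 41 = 18
j = 18 * 27^(-1) mod 41 = 28

j = 28 (mod 41)


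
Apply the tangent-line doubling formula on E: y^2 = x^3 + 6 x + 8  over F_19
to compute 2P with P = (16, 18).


Doubling: s = (3 x1^2 + a) / (2 y1)
s = (3*16^2 + 6) / (2*18) mod 19 = 12
x3 = s^2 - 2 x1 mod 19 = 12^2 - 2*16 = 17
y3 = s (x1 - x3) - y1 mod 19 = 12 * (16 - 17) - 18 = 8

2P = (17, 8)


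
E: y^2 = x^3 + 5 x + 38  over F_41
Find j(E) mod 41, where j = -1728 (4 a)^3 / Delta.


Delta = -16(4 a^3 + 27 b^2) mod 41 = 2
-1728 * (4 a)^3 = -1728 * (4*5)^3 mod 41 = 11
j = 11 * 2^(-1) mod 41 = 26

j = 26 (mod 41)


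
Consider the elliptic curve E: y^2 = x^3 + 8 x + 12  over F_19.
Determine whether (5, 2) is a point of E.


Check whether y^2 = x^3 + 8 x + 12 (mod 19) for (x, y) = (5, 2).
LHS: y^2 = 2^2 mod 19 = 4
RHS: x^3 + 8 x + 12 = 5^3 + 8*5 + 12 mod 19 = 6
LHS != RHS

No, not on the curve


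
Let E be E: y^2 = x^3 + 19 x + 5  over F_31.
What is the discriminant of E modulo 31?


4 a^3 + 27 b^2 = 4*19^3 + 27*5^2 = 27436 + 675 = 28111
Delta = -16 * (28111) = -449776
Delta mod 31 = 3

Delta = 3 (mod 31)


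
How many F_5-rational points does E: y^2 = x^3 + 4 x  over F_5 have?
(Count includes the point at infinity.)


For each x in F_5, count y with y^2 = x^3 + 4 x + 0 mod 5:
  x = 0: RHS = 0, y in [0]  -> 1 point(s)
  x = 1: RHS = 0, y in [0]  -> 1 point(s)
  x = 2: RHS = 1, y in [1, 4]  -> 2 point(s)
  x = 3: RHS = 4, y in [2, 3]  -> 2 point(s)
  x = 4: RHS = 0, y in [0]  -> 1 point(s)
Affine points: 7. Add the point at infinity: total = 8.

#E(F_5) = 8


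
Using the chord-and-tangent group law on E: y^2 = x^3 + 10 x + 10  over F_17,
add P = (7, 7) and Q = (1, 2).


P != Q, so use the chord formula.
s = (y2 - y1) / (x2 - x1) = (12) / (11) mod 17 = 15
x3 = s^2 - x1 - x2 mod 17 = 15^2 - 7 - 1 = 13
y3 = s (x1 - x3) - y1 mod 17 = 15 * (7 - 13) - 7 = 5

P + Q = (13, 5)


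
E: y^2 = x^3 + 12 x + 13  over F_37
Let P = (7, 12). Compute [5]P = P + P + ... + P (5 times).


k = 5 = 101_2 (binary, LSB first: 101)
Double-and-add from P = (7, 12):
  bit 0 = 1: acc = O + (7, 12) = (7, 12)
  bit 1 = 0: acc unchanged = (7, 12)
  bit 2 = 1: acc = (7, 12) + (29, 21) = (28, 8)

5P = (28, 8)


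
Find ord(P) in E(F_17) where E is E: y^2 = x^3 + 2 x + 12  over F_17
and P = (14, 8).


Compute successive multiples of P until we hit O:
  1P = (14, 8)
  2P = (14, 9)
  3P = O

ord(P) = 3


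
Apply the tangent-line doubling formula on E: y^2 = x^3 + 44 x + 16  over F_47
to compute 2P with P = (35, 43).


Doubling: s = (3 x1^2 + a) / (2 y1)
s = (3*35^2 + 44) / (2*43) mod 47 = 11
x3 = s^2 - 2 x1 mod 47 = 11^2 - 2*35 = 4
y3 = s (x1 - x3) - y1 mod 47 = 11 * (35 - 4) - 43 = 16

2P = (4, 16)


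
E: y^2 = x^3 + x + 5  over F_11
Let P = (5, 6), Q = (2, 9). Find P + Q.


P != Q, so use the chord formula.
s = (y2 - y1) / (x2 - x1) = (3) / (8) mod 11 = 10
x3 = s^2 - x1 - x2 mod 11 = 10^2 - 5 - 2 = 5
y3 = s (x1 - x3) - y1 mod 11 = 10 * (5 - 5) - 6 = 5

P + Q = (5, 5)


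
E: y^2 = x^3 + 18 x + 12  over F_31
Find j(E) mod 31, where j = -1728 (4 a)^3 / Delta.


Delta = -16(4 a^3 + 27 b^2) mod 31 = 1
-1728 * (4 a)^3 = -1728 * (4*18)^3 mod 31 = 2
j = 2 * 1^(-1) mod 31 = 2

j = 2 (mod 31)


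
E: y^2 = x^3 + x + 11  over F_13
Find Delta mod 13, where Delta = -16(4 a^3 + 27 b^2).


4 a^3 + 27 b^2 = 4*1^3 + 27*11^2 = 4 + 3267 = 3271
Delta = -16 * (3271) = -52336
Delta mod 13 = 2

Delta = 2 (mod 13)


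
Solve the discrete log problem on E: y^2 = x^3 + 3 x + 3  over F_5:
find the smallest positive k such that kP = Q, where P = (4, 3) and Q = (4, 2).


Enumerate multiples of P until we hit Q = (4, 2):
  1P = (4, 3)
  2P = (3, 3)
  3P = (3, 2)
  4P = (4, 2)
Match found at i = 4.

k = 4


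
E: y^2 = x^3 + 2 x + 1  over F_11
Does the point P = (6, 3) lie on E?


Check whether y^2 = x^3 + 2 x + 1 (mod 11) for (x, y) = (6, 3).
LHS: y^2 = 3^2 mod 11 = 9
RHS: x^3 + 2 x + 1 = 6^3 + 2*6 + 1 mod 11 = 9
LHS = RHS

Yes, on the curve


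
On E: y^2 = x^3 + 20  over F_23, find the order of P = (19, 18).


Compute successive multiples of P until we hit O:
  1P = (19, 18)
  2P = (20, 19)
  3P = (8, 16)
  4P = (12, 0)
  5P = (8, 7)
  6P = (20, 4)
  7P = (19, 5)
  8P = O

ord(P) = 8


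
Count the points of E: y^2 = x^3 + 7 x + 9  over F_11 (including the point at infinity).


For each x in F_11, count y with y^2 = x^3 + 7 x + 9 mod 11:
  x = 0: RHS = 9, y in [3, 8]  -> 2 point(s)
  x = 2: RHS = 9, y in [3, 8]  -> 2 point(s)
  x = 5: RHS = 4, y in [2, 9]  -> 2 point(s)
  x = 6: RHS = 3, y in [5, 6]  -> 2 point(s)
  x = 7: RHS = 5, y in [4, 7]  -> 2 point(s)
  x = 8: RHS = 5, y in [4, 7]  -> 2 point(s)
  x = 9: RHS = 9, y in [3, 8]  -> 2 point(s)
  x = 10: RHS = 1, y in [1, 10]  -> 2 point(s)
Affine points: 16. Add the point at infinity: total = 17.

#E(F_11) = 17


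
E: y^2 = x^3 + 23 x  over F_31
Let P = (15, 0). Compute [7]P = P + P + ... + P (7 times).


k = 7 = 111_2 (binary, LSB first: 111)
Double-and-add from P = (15, 0):
  bit 0 = 1: acc = O + (15, 0) = (15, 0)
  bit 1 = 1: acc = (15, 0) + O = (15, 0)
  bit 2 = 1: acc = (15, 0) + O = (15, 0)

7P = (15, 0)


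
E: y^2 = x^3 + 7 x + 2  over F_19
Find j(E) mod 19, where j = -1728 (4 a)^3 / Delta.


Delta = -16(4 a^3 + 27 b^2) mod 19 = 13
-1728 * (4 a)^3 = -1728 * (4*7)^3 mod 19 = 7
j = 7 * 13^(-1) mod 19 = 2

j = 2 (mod 19)


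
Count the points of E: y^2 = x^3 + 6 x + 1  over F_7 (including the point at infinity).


For each x in F_7, count y with y^2 = x^3 + 6 x + 1 mod 7:
  x = 0: RHS = 1, y in [1, 6]  -> 2 point(s)
  x = 1: RHS = 1, y in [1, 6]  -> 2 point(s)
  x = 2: RHS = 0, y in [0]  -> 1 point(s)
  x = 3: RHS = 4, y in [2, 5]  -> 2 point(s)
  x = 5: RHS = 2, y in [3, 4]  -> 2 point(s)
  x = 6: RHS = 1, y in [1, 6]  -> 2 point(s)
Affine points: 11. Add the point at infinity: total = 12.

#E(F_7) = 12


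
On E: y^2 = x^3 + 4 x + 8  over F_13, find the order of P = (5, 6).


Compute successive multiples of P until we hit O:
  1P = (5, 6)
  2P = (4, 6)
  3P = (4, 7)
  4P = (5, 7)
  5P = O

ord(P) = 5


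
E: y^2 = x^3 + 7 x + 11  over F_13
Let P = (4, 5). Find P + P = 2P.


Doubling: s = (3 x1^2 + a) / (2 y1)
s = (3*4^2 + 7) / (2*5) mod 13 = 12
x3 = s^2 - 2 x1 mod 13 = 12^2 - 2*4 = 6
y3 = s (x1 - x3) - y1 mod 13 = 12 * (4 - 6) - 5 = 10

2P = (6, 10)


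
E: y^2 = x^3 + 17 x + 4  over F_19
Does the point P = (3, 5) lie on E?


Check whether y^2 = x^3 + 17 x + 4 (mod 19) for (x, y) = (3, 5).
LHS: y^2 = 5^2 mod 19 = 6
RHS: x^3 + 17 x + 4 = 3^3 + 17*3 + 4 mod 19 = 6
LHS = RHS

Yes, on the curve


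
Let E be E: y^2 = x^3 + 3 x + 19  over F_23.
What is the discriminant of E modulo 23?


4 a^3 + 27 b^2 = 4*3^3 + 27*19^2 = 108 + 9747 = 9855
Delta = -16 * (9855) = -157680
Delta mod 23 = 8

Delta = 8 (mod 23)


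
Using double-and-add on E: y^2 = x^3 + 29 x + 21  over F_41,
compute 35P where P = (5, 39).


k = 35 = 100011_2 (binary, LSB first: 110001)
Double-and-add from P = (5, 39):
  bit 0 = 1: acc = O + (5, 39) = (5, 39)
  bit 1 = 1: acc = (5, 39) + (10, 9) = (21, 16)
  bit 2 = 0: acc unchanged = (21, 16)
  bit 3 = 0: acc unchanged = (21, 16)
  bit 4 = 0: acc unchanged = (21, 16)
  bit 5 = 1: acc = (21, 16) + (37, 13) = (29, 6)

35P = (29, 6)


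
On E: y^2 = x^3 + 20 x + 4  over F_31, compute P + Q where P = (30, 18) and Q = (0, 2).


P != Q, so use the chord formula.
s = (y2 - y1) / (x2 - x1) = (15) / (1) mod 31 = 15
x3 = s^2 - x1 - x2 mod 31 = 15^2 - 30 - 0 = 9
y3 = s (x1 - x3) - y1 mod 31 = 15 * (30 - 9) - 18 = 18

P + Q = (9, 18)


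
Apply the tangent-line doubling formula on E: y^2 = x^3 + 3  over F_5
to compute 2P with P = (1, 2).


Doubling: s = (3 x1^2 + a) / (2 y1)
s = (3*1^2 + 0) / (2*2) mod 5 = 2
x3 = s^2 - 2 x1 mod 5 = 2^2 - 2*1 = 2
y3 = s (x1 - x3) - y1 mod 5 = 2 * (1 - 2) - 2 = 1

2P = (2, 1)


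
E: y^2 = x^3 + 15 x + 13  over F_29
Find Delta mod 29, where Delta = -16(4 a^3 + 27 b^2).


4 a^3 + 27 b^2 = 4*15^3 + 27*13^2 = 13500 + 4563 = 18063
Delta = -16 * (18063) = -289008
Delta mod 29 = 6

Delta = 6 (mod 29)


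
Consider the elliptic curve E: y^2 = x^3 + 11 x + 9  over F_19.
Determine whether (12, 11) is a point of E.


Check whether y^2 = x^3 + 11 x + 9 (mod 19) for (x, y) = (12, 11).
LHS: y^2 = 11^2 mod 19 = 7
RHS: x^3 + 11 x + 9 = 12^3 + 11*12 + 9 mod 19 = 7
LHS = RHS

Yes, on the curve


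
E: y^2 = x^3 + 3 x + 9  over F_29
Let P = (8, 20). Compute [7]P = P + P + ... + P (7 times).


k = 7 = 111_2 (binary, LSB first: 111)
Double-and-add from P = (8, 20):
  bit 0 = 1: acc = O + (8, 20) = (8, 20)
  bit 1 = 1: acc = (8, 20) + (20, 23) = (21, 13)
  bit 2 = 1: acc = (21, 13) + (25, 7) = (7, 24)

7P = (7, 24)


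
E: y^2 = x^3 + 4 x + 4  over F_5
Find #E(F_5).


For each x in F_5, count y with y^2 = x^3 + 4 x + 4 mod 5:
  x = 0: RHS = 4, y in [2, 3]  -> 2 point(s)
  x = 1: RHS = 4, y in [2, 3]  -> 2 point(s)
  x = 2: RHS = 0, y in [0]  -> 1 point(s)
  x = 4: RHS = 4, y in [2, 3]  -> 2 point(s)
Affine points: 7. Add the point at infinity: total = 8.

#E(F_5) = 8


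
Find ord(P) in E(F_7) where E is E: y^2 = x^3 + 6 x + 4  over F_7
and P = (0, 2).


Compute successive multiples of P until we hit O:
  1P = (0, 2)
  2P = (4, 6)
  3P = (4, 1)
  4P = (0, 5)
  5P = O

ord(P) = 5


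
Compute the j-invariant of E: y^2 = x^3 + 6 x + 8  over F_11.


Delta = -16(4 a^3 + 27 b^2) mod 11 = 9
-1728 * (4 a)^3 = -1728 * (4*6)^3 mod 11 = 3
j = 3 * 9^(-1) mod 11 = 4

j = 4 (mod 11)


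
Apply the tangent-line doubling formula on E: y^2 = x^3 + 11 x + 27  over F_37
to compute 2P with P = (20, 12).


Doubling: s = (3 x1^2 + a) / (2 y1)
s = (3*20^2 + 11) / (2*12) mod 37 = 15
x3 = s^2 - 2 x1 mod 37 = 15^2 - 2*20 = 0
y3 = s (x1 - x3) - y1 mod 37 = 15 * (20 - 0) - 12 = 29

2P = (0, 29)


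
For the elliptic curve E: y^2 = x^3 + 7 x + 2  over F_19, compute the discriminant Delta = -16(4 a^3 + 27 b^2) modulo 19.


4 a^3 + 27 b^2 = 4*7^3 + 27*2^2 = 1372 + 108 = 1480
Delta = -16 * (1480) = -23680
Delta mod 19 = 13

Delta = 13 (mod 19)


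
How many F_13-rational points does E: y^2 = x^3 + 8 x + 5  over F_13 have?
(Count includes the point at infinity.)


For each x in F_13, count y with y^2 = x^3 + 8 x + 5 mod 13:
  x = 1: RHS = 1, y in [1, 12]  -> 2 point(s)
  x = 2: RHS = 3, y in [4, 9]  -> 2 point(s)
  x = 3: RHS = 4, y in [2, 11]  -> 2 point(s)
  x = 4: RHS = 10, y in [6, 7]  -> 2 point(s)
  x = 5: RHS = 1, y in [1, 12]  -> 2 point(s)
  x = 6: RHS = 9, y in [3, 10]  -> 2 point(s)
  x = 7: RHS = 1, y in [1, 12]  -> 2 point(s)
  x = 8: RHS = 9, y in [3, 10]  -> 2 point(s)
  x = 9: RHS = 0, y in [0]  -> 1 point(s)
  x = 12: RHS = 9, y in [3, 10]  -> 2 point(s)
Affine points: 19. Add the point at infinity: total = 20.

#E(F_13) = 20


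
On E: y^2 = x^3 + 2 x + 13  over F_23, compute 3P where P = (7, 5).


k = 3 = 11_2 (binary, LSB first: 11)
Double-and-add from P = (7, 5):
  bit 0 = 1: acc = O + (7, 5) = (7, 5)
  bit 1 = 1: acc = (7, 5) + (4, 19) = (21, 22)

3P = (21, 22)


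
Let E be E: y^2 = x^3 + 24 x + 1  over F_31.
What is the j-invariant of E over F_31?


Delta = -16(4 a^3 + 27 b^2) mod 31 = 6
-1728 * (4 a)^3 = -1728 * (4*24)^3 mod 31 = 30
j = 30 * 6^(-1) mod 31 = 5

j = 5 (mod 31)


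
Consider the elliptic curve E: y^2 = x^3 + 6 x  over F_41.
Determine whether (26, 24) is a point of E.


Check whether y^2 = x^3 + 6 x + 0 (mod 41) for (x, y) = (26, 24).
LHS: y^2 = 24^2 mod 41 = 2
RHS: x^3 + 6 x + 0 = 26^3 + 6*26 + 0 mod 41 = 20
LHS != RHS

No, not on the curve


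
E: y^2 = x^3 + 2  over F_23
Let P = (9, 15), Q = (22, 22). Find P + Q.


P != Q, so use the chord formula.
s = (y2 - y1) / (x2 - x1) = (7) / (13) mod 23 = 20
x3 = s^2 - x1 - x2 mod 23 = 20^2 - 9 - 22 = 1
y3 = s (x1 - x3) - y1 mod 23 = 20 * (9 - 1) - 15 = 7

P + Q = (1, 7)


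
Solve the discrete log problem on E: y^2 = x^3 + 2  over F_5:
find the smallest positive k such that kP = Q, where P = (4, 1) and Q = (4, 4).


Enumerate multiples of P until we hit Q = (4, 4):
  1P = (4, 1)
  2P = (3, 3)
  3P = (2, 0)
  4P = (3, 2)
  5P = (4, 4)
Match found at i = 5.

k = 5


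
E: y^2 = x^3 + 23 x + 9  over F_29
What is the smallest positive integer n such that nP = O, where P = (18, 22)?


Compute successive multiples of P until we hit O:
  1P = (18, 22)
  2P = (27, 19)
  3P = (26, 0)
  4P = (27, 10)
  5P = (18, 7)
  6P = O

ord(P) = 6


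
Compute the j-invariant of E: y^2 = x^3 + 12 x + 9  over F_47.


Delta = -16(4 a^3 + 27 b^2) mod 47 = 22
-1728 * (4 a)^3 = -1728 * (4*12)^3 mod 47 = 11
j = 11 * 22^(-1) mod 47 = 24

j = 24 (mod 47)


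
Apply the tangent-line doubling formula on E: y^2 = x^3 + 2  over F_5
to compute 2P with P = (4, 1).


Doubling: s = (3 x1^2 + a) / (2 y1)
s = (3*4^2 + 0) / (2*1) mod 5 = 4
x3 = s^2 - 2 x1 mod 5 = 4^2 - 2*4 = 3
y3 = s (x1 - x3) - y1 mod 5 = 4 * (4 - 3) - 1 = 3

2P = (3, 3)


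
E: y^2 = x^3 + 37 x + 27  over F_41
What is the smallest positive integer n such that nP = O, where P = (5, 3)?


Compute successive multiples of P until we hit O:
  1P = (5, 3)
  2P = (15, 29)
  3P = (13, 9)
  4P = (21, 26)
  5P = (31, 16)
  6P = (36, 2)
  7P = (16, 0)
  8P = (36, 39)
  ... (continuing to 14P)
  14P = O

ord(P) = 14


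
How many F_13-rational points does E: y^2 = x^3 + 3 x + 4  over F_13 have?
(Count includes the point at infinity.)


For each x in F_13, count y with y^2 = x^3 + 3 x + 4 mod 13:
  x = 0: RHS = 4, y in [2, 11]  -> 2 point(s)
  x = 3: RHS = 1, y in [1, 12]  -> 2 point(s)
  x = 5: RHS = 1, y in [1, 12]  -> 2 point(s)
  x = 6: RHS = 4, y in [2, 11]  -> 2 point(s)
  x = 7: RHS = 4, y in [2, 11]  -> 2 point(s)
  x = 11: RHS = 3, y in [4, 9]  -> 2 point(s)
  x = 12: RHS = 0, y in [0]  -> 1 point(s)
Affine points: 13. Add the point at infinity: total = 14.

#E(F_13) = 14


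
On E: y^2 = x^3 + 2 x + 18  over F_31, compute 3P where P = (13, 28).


k = 3 = 11_2 (binary, LSB first: 11)
Double-and-add from P = (13, 28):
  bit 0 = 1: acc = O + (13, 28) = (13, 28)
  bit 1 = 1: acc = (13, 28) + (14, 0) = (13, 3)

3P = (13, 3)


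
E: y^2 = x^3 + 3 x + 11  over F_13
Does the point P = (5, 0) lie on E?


Check whether y^2 = x^3 + 3 x + 11 (mod 13) for (x, y) = (5, 0).
LHS: y^2 = 0^2 mod 13 = 0
RHS: x^3 + 3 x + 11 = 5^3 + 3*5 + 11 mod 13 = 8
LHS != RHS

No, not on the curve


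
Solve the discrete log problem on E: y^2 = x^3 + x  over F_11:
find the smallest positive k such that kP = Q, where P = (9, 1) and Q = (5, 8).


Enumerate multiples of P until we hit Q = (5, 8):
  1P = (9, 1)
  2P = (5, 3)
  3P = (0, 0)
  4P = (5, 8)
Match found at i = 4.

k = 4


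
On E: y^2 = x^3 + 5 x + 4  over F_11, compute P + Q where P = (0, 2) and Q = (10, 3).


P != Q, so use the chord formula.
s = (y2 - y1) / (x2 - x1) = (1) / (10) mod 11 = 10
x3 = s^2 - x1 - x2 mod 11 = 10^2 - 0 - 10 = 2
y3 = s (x1 - x3) - y1 mod 11 = 10 * (0 - 2) - 2 = 0

P + Q = (2, 0)


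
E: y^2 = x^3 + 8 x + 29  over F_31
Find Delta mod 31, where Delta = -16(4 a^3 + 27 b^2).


4 a^3 + 27 b^2 = 4*8^3 + 27*29^2 = 2048 + 22707 = 24755
Delta = -16 * (24755) = -396080
Delta mod 31 = 7

Delta = 7 (mod 31)


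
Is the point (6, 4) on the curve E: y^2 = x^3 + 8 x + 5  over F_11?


Check whether y^2 = x^3 + 8 x + 5 (mod 11) for (x, y) = (6, 4).
LHS: y^2 = 4^2 mod 11 = 5
RHS: x^3 + 8 x + 5 = 6^3 + 8*6 + 5 mod 11 = 5
LHS = RHS

Yes, on the curve


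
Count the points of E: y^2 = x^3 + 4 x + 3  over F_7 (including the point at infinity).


For each x in F_7, count y with y^2 = x^3 + 4 x + 3 mod 7:
  x = 1: RHS = 1, y in [1, 6]  -> 2 point(s)
  x = 3: RHS = 0, y in [0]  -> 1 point(s)
  x = 5: RHS = 1, y in [1, 6]  -> 2 point(s)
Affine points: 5. Add the point at infinity: total = 6.

#E(F_7) = 6


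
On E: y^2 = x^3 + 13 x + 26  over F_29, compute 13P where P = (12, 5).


k = 13 = 1101_2 (binary, LSB first: 1011)
Double-and-add from P = (12, 5):
  bit 0 = 1: acc = O + (12, 5) = (12, 5)
  bit 1 = 0: acc unchanged = (12, 5)
  bit 2 = 1: acc = (12, 5) + (16, 3) = (23, 15)
  bit 3 = 1: acc = (23, 15) + (10, 24) = (3, 18)

13P = (3, 18)


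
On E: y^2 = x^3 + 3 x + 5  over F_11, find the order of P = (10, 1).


Compute successive multiples of P until we hit O:
  1P = (10, 1)
  2P = (0, 7)
  3P = (4, 2)
  4P = (1, 3)
  5P = (1, 8)
  6P = (4, 9)
  7P = (0, 4)
  8P = (10, 10)
  ... (continuing to 9P)
  9P = O

ord(P) = 9


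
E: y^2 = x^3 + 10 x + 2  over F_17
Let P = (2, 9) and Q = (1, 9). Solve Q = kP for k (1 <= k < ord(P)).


Enumerate multiples of P until we hit Q = (1, 9):
  1P = (2, 9)
  2P = (4, 15)
  3P = (3, 5)
  4P = (11, 10)
  5P = (8, 13)
  6P = (15, 5)
  7P = (1, 9)
Match found at i = 7.

k = 7


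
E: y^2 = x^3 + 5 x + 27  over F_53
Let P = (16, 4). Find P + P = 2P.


Doubling: s = (3 x1^2 + a) / (2 y1)
s = (3*16^2 + 5) / (2*4) mod 53 = 37
x3 = s^2 - 2 x1 mod 53 = 37^2 - 2*16 = 12
y3 = s (x1 - x3) - y1 mod 53 = 37 * (16 - 12) - 4 = 38

2P = (12, 38)


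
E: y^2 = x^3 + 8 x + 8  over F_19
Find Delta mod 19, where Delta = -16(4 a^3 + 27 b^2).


4 a^3 + 27 b^2 = 4*8^3 + 27*8^2 = 2048 + 1728 = 3776
Delta = -16 * (3776) = -60416
Delta mod 19 = 4

Delta = 4 (mod 19)


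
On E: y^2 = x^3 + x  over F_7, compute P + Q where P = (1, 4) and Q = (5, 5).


P != Q, so use the chord formula.
s = (y2 - y1) / (x2 - x1) = (1) / (4) mod 7 = 2
x3 = s^2 - x1 - x2 mod 7 = 2^2 - 1 - 5 = 5
y3 = s (x1 - x3) - y1 mod 7 = 2 * (1 - 5) - 4 = 2

P + Q = (5, 2)


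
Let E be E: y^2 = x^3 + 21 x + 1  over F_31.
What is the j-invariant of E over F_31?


Delta = -16(4 a^3 + 27 b^2) mod 31 = 18
-1728 * (4 a)^3 = -1728 * (4*21)^3 mod 31 = 27
j = 27 * 18^(-1) mod 31 = 17

j = 17 (mod 31)


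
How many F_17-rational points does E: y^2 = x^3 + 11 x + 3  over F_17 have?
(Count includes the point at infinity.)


For each x in F_17, count y with y^2 = x^3 + 11 x + 3 mod 17:
  x = 1: RHS = 15, y in [7, 10]  -> 2 point(s)
  x = 2: RHS = 16, y in [4, 13]  -> 2 point(s)
  x = 4: RHS = 9, y in [3, 14]  -> 2 point(s)
  x = 5: RHS = 13, y in [8, 9]  -> 2 point(s)
  x = 6: RHS = 13, y in [8, 9]  -> 2 point(s)
  x = 7: RHS = 15, y in [7, 10]  -> 2 point(s)
  x = 8: RHS = 8, y in [5, 12]  -> 2 point(s)
  x = 9: RHS = 15, y in [7, 10]  -> 2 point(s)
  x = 10: RHS = 8, y in [5, 12]  -> 2 point(s)
  x = 16: RHS = 8, y in [5, 12]  -> 2 point(s)
Affine points: 20. Add the point at infinity: total = 21.

#E(F_17) = 21


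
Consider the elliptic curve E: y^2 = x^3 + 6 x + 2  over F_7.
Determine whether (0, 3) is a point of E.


Check whether y^2 = x^3 + 6 x + 2 (mod 7) for (x, y) = (0, 3).
LHS: y^2 = 3^2 mod 7 = 2
RHS: x^3 + 6 x + 2 = 0^3 + 6*0 + 2 mod 7 = 2
LHS = RHS

Yes, on the curve


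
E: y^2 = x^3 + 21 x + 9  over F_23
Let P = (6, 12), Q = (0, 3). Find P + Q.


P != Q, so use the chord formula.
s = (y2 - y1) / (x2 - x1) = (14) / (17) mod 23 = 13
x3 = s^2 - x1 - x2 mod 23 = 13^2 - 6 - 0 = 2
y3 = s (x1 - x3) - y1 mod 23 = 13 * (6 - 2) - 12 = 17

P + Q = (2, 17)


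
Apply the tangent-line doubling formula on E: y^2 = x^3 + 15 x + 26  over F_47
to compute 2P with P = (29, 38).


Doubling: s = (3 x1^2 + a) / (2 y1)
s = (3*29^2 + 15) / (2*38) mod 47 = 0
x3 = s^2 - 2 x1 mod 47 = 0^2 - 2*29 = 36
y3 = s (x1 - x3) - y1 mod 47 = 0 * (29 - 36) - 38 = 9

2P = (36, 9)


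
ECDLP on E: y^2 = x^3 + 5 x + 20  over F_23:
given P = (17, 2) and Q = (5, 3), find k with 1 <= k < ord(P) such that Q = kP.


Enumerate multiples of P until we hit Q = (5, 3):
  1P = (17, 2)
  2P = (18, 10)
  3P = (6, 17)
  4P = (3, 4)
  5P = (11, 7)
  6P = (4, 14)
  7P = (20, 22)
  8P = (10, 14)
  9P = (21, 18)
  10P = (1, 16)
  11P = (9, 14)
  12P = (5, 3)
Match found at i = 12.

k = 12


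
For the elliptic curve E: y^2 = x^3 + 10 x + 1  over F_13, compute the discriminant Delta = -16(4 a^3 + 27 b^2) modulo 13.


4 a^3 + 27 b^2 = 4*10^3 + 27*1^2 = 4000 + 27 = 4027
Delta = -16 * (4027) = -64432
Delta mod 13 = 9

Delta = 9 (mod 13)


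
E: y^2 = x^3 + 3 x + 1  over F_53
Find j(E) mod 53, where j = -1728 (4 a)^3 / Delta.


Delta = -16(4 a^3 + 27 b^2) mod 53 = 13
-1728 * (4 a)^3 = -1728 * (4*3)^3 mod 53 = 36
j = 36 * 13^(-1) mod 53 = 15

j = 15 (mod 53)


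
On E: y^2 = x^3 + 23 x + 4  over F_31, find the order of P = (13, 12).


Compute successive multiples of P until we hit O:
  1P = (13, 12)
  2P = (21, 18)
  3P = (15, 2)
  4P = (28, 1)
  5P = (9, 14)
  6P = (17, 21)
  7P = (8, 7)
  8P = (11, 21)
  ... (continuing to 35P)
  35P = O

ord(P) = 35


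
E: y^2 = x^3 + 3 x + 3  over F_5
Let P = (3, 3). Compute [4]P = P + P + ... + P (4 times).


k = 4 = 100_2 (binary, LSB first: 001)
Double-and-add from P = (3, 3):
  bit 0 = 0: acc unchanged = O
  bit 1 = 0: acc unchanged = O
  bit 2 = 1: acc = O + (3, 2) = (3, 2)

4P = (3, 2)


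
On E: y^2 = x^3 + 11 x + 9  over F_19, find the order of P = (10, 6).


Compute successive multiples of P until we hit O:
  1P = (10, 6)
  2P = (0, 3)
  3P = (7, 12)
  4P = (6, 5)
  5P = (9, 18)
  6P = (11, 6)
  7P = (17, 13)
  8P = (12, 11)
  ... (continuing to 26P)
  26P = O

ord(P) = 26


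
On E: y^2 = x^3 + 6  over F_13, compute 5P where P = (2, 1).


k = 5 = 101_2 (binary, LSB first: 101)
Double-and-add from P = (2, 1):
  bit 0 = 1: acc = O + (2, 1) = (2, 1)
  bit 1 = 0: acc unchanged = (2, 1)
  bit 2 = 1: acc = (2, 1) + (5, 1) = (6, 12)

5P = (6, 12)


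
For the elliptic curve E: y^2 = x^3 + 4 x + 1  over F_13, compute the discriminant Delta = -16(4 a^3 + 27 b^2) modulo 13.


4 a^3 + 27 b^2 = 4*4^3 + 27*1^2 = 256 + 27 = 283
Delta = -16 * (283) = -4528
Delta mod 13 = 9

Delta = 9 (mod 13)


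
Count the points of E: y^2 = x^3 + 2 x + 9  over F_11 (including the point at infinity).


For each x in F_11, count y with y^2 = x^3 + 2 x + 9 mod 11:
  x = 0: RHS = 9, y in [3, 8]  -> 2 point(s)
  x = 1: RHS = 1, y in [1, 10]  -> 2 point(s)
  x = 3: RHS = 9, y in [3, 8]  -> 2 point(s)
  x = 4: RHS = 4, y in [2, 9]  -> 2 point(s)
  x = 5: RHS = 1, y in [1, 10]  -> 2 point(s)
  x = 7: RHS = 3, y in [5, 6]  -> 2 point(s)
  x = 8: RHS = 9, y in [3, 8]  -> 2 point(s)
Affine points: 14. Add the point at infinity: total = 15.

#E(F_11) = 15


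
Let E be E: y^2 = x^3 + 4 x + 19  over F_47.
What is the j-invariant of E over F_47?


Delta = -16(4 a^3 + 27 b^2) mod 47 = 34
-1728 * (4 a)^3 = -1728 * (4*4)^3 mod 47 = 30
j = 30 * 34^(-1) mod 47 = 23

j = 23 (mod 47)


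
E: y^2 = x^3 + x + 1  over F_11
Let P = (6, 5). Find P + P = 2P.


Doubling: s = (3 x1^2 + a) / (2 y1)
s = (3*6^2 + 1) / (2*5) mod 11 = 1
x3 = s^2 - 2 x1 mod 11 = 1^2 - 2*6 = 0
y3 = s (x1 - x3) - y1 mod 11 = 1 * (6 - 0) - 5 = 1

2P = (0, 1)


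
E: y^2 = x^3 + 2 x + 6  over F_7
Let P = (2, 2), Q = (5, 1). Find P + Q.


P != Q, so use the chord formula.
s = (y2 - y1) / (x2 - x1) = (6) / (3) mod 7 = 2
x3 = s^2 - x1 - x2 mod 7 = 2^2 - 2 - 5 = 4
y3 = s (x1 - x3) - y1 mod 7 = 2 * (2 - 4) - 2 = 1

P + Q = (4, 1)


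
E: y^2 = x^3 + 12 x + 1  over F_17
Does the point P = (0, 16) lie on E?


Check whether y^2 = x^3 + 12 x + 1 (mod 17) for (x, y) = (0, 16).
LHS: y^2 = 16^2 mod 17 = 1
RHS: x^3 + 12 x + 1 = 0^3 + 12*0 + 1 mod 17 = 1
LHS = RHS

Yes, on the curve


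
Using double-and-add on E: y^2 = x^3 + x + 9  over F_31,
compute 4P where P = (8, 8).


k = 4 = 100_2 (binary, LSB first: 001)
Double-and-add from P = (8, 8):
  bit 0 = 0: acc unchanged = O
  bit 1 = 0: acc unchanged = O
  bit 2 = 1: acc = O + (28, 17) = (28, 17)

4P = (28, 17)


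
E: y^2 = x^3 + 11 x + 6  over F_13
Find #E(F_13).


For each x in F_13, count y with y^2 = x^3 + 11 x + 6 mod 13:
  x = 2: RHS = 10, y in [6, 7]  -> 2 point(s)
  x = 3: RHS = 1, y in [1, 12]  -> 2 point(s)
  x = 4: RHS = 10, y in [6, 7]  -> 2 point(s)
  x = 5: RHS = 4, y in [2, 11]  -> 2 point(s)
  x = 7: RHS = 10, y in [6, 7]  -> 2 point(s)
Affine points: 10. Add the point at infinity: total = 11.

#E(F_13) = 11


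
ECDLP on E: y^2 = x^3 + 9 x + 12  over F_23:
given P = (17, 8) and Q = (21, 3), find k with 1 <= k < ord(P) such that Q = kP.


Enumerate multiples of P until we hit Q = (21, 3):
  1P = (17, 8)
  2P = (21, 3)
Match found at i = 2.

k = 2


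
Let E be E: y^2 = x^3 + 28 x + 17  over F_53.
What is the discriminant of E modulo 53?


4 a^3 + 27 b^2 = 4*28^3 + 27*17^2 = 87808 + 7803 = 95611
Delta = -16 * (95611) = -1529776
Delta mod 53 = 16

Delta = 16 (mod 53)


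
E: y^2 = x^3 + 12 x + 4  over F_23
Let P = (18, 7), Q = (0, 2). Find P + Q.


P != Q, so use the chord formula.
s = (y2 - y1) / (x2 - x1) = (18) / (5) mod 23 = 22
x3 = s^2 - x1 - x2 mod 23 = 22^2 - 18 - 0 = 6
y3 = s (x1 - x3) - y1 mod 23 = 22 * (18 - 6) - 7 = 4

P + Q = (6, 4)


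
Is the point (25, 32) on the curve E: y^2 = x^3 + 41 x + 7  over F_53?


Check whether y^2 = x^3 + 41 x + 7 (mod 53) for (x, y) = (25, 32).
LHS: y^2 = 32^2 mod 53 = 17
RHS: x^3 + 41 x + 7 = 25^3 + 41*25 + 7 mod 53 = 15
LHS != RHS

No, not on the curve
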